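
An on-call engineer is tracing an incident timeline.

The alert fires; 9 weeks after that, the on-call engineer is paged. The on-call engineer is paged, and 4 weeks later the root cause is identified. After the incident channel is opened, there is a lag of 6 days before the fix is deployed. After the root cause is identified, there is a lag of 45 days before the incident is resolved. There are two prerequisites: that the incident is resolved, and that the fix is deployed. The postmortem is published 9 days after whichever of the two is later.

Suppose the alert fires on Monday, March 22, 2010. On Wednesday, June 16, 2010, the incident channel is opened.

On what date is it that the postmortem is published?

Saturday, August 14, 2010

The alert fires: Mar 22, 2010.
The on-call engineer is paged: Mar 22, 2010 + 9 weeks = May 24, 2010.
The root cause is identified: May 24, 2010 + 4 weeks = Jun 21, 2010.
The incident is resolved: Jun 21, 2010 + 45 days = Aug 5, 2010.
The incident channel is opened: Jun 16, 2010.
The fix is deployed: Jun 16, 2010 + 6 days = Jun 22, 2010.
Both prerequisites met — the incident is resolved (Aug 5, 2010), the fix is deployed (Jun 22, 2010); the later is Aug 5, 2010.
The postmortem is published: Aug 5, 2010 + 9 days = Aug 14, 2010.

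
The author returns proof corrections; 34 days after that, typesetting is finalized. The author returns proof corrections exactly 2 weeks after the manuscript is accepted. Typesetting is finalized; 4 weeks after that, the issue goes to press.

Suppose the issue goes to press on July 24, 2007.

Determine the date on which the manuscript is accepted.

May 9, 2007

The issue goes to press: Jul 24, 2007.
Typesetting is finalized: Jul 24, 2007 − 4 weeks = Jun 26, 2007.
The author returns proof corrections: Jun 26, 2007 − 34 days = May 23, 2007.
The manuscript is accepted: May 23, 2007 − 2 weeks = May 9, 2007.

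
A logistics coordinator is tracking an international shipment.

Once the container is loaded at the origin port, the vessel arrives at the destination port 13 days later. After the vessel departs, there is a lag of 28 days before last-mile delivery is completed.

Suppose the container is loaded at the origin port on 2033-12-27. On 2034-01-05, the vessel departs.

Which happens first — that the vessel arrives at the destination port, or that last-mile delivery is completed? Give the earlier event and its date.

The vessel arrives at the destination port — 2034-01-09

The container is loaded at the origin port: Dec 27, 2033.
The vessel arrives at the destination port: Dec 27, 2033 + 13 days = Jan 9, 2034.
The vessel departs: Jan 5, 2034.
Last-mile delivery is completed: Jan 5, 2034 + 28 days = Feb 2, 2034.
Comparing: the vessel arrives at the destination port on Jan 9, 2034 vs last-mile delivery is completed on Feb 2, 2034. Earlier: the vessel arrives at the destination port.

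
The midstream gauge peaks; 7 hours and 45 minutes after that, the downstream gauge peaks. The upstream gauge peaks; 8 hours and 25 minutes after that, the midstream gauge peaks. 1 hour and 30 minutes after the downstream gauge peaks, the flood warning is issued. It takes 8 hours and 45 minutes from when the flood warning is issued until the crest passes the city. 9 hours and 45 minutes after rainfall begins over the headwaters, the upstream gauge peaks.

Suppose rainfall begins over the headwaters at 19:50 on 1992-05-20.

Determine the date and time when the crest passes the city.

Rainfall begins over the headwaters: 19:50 May 20, 1992.
The upstream gauge peaks: 19:50 May 20, 1992 + 9h45m = 05:35 May 21, 1992.
The midstream gauge peaks: 05:35 May 21, 1992 + 8h25m = 14:00 May 21, 1992.
The downstream gauge peaks: 14:00 May 21, 1992 + 7h45m = 21:45 May 21, 1992.
The flood warning is issued: 21:45 May 21, 1992 + 1h30m = 23:15 May 21, 1992.
The crest passes the city: 23:15 May 21, 1992 + 8h45m = 08:00 May 22, 1992.

08:00 on 1992-05-22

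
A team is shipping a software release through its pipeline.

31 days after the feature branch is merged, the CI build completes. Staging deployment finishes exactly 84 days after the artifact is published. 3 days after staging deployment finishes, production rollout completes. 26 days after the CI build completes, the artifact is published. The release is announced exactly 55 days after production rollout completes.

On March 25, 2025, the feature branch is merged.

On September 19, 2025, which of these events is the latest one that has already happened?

Production rollout completes

The feature branch is merged: Mar 25, 2025.
The CI build completes: Mar 25, 2025 + 31 days = Apr 25, 2025.
The artifact is published: Apr 25, 2025 + 26 days = May 21, 2025.
Staging deployment finishes: May 21, 2025 + 84 days = Aug 13, 2025.
Production rollout completes: Aug 13, 2025 + 3 days = Aug 16, 2025.
The release is announced: Aug 16, 2025 + 55 days = Oct 10, 2025.
Sep 19, 2025 falls between when production rollout completes (Aug 16, 2025) and when the release is announced (Oct 10, 2025).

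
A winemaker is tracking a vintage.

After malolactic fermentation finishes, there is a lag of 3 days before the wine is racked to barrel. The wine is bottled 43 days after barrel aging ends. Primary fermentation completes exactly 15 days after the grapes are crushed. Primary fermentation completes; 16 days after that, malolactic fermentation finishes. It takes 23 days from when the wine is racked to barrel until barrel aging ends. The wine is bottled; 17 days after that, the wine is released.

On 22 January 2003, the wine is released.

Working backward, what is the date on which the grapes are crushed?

27 September 2002

The wine is released: Jan 22, 2003.
The wine is bottled: Jan 22, 2003 − 17 days = Jan 5, 2003.
Barrel aging ends: Jan 5, 2003 − 43 days = Nov 23, 2002.
The wine is racked to barrel: Nov 23, 2002 − 23 days = Oct 31, 2002.
Malolactic fermentation finishes: Oct 31, 2002 − 3 days = Oct 28, 2002.
Primary fermentation completes: Oct 28, 2002 − 16 days = Oct 12, 2002.
The grapes are crushed: Oct 12, 2002 − 15 days = Sep 27, 2002.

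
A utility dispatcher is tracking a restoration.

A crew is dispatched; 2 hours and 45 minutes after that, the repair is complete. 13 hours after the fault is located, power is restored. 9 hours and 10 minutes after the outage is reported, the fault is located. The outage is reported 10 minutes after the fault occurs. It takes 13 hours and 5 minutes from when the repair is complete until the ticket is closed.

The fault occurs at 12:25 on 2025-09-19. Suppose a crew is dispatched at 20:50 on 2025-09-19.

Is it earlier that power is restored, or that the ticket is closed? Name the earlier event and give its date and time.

The fault occurs: 12:25 Sep 19, 2025.
The outage is reported: 12:25 Sep 19, 2025 + 10m = 12:35 Sep 19, 2025.
The fault is located: 12:35 Sep 19, 2025 + 9h10m = 21:45 Sep 19, 2025.
Power is restored: 21:45 Sep 19, 2025 + 13h = 10:45 Sep 20, 2025.
A crew is dispatched: 20:50 Sep 19, 2025.
The repair is complete: 20:50 Sep 19, 2025 + 2h45m = 23:35 Sep 19, 2025.
The ticket is closed: 23:35 Sep 19, 2025 + 13h05m = 12:40 Sep 20, 2025.
Comparing: power is restored at 10:45 Sep 20, 2025 vs the ticket is closed at 12:40 Sep 20, 2025. Earlier: power is restored.

Power is restored — 10:45 on 2025-09-20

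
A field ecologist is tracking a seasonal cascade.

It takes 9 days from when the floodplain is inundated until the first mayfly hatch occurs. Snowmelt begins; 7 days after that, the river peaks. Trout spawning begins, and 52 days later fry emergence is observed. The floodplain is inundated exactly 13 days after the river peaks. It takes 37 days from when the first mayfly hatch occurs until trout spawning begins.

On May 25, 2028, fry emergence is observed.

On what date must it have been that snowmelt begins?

Fry emergence is observed: May 25, 2028.
Trout spawning begins: May 25, 2028 − 52 days = Apr 3, 2028.
The first mayfly hatch occurs: Apr 3, 2028 − 37 days = Feb 26, 2028.
The floodplain is inundated: Feb 26, 2028 − 9 days = Feb 17, 2028.
The river peaks: Feb 17, 2028 − 13 days = Feb 4, 2028.
Snowmelt begins: Feb 4, 2028 − 7 days = Jan 28, 2028.

January 28, 2028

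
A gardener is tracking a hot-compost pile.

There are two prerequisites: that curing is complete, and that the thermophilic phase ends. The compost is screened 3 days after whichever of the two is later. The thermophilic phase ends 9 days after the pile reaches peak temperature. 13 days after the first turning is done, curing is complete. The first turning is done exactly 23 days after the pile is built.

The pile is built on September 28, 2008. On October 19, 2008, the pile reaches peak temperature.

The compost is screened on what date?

The pile is built: Sep 28, 2008.
The first turning is done: Sep 28, 2008 + 23 days = Oct 21, 2008.
Curing is complete: Oct 21, 2008 + 13 days = Nov 3, 2008.
The pile reaches peak temperature: Oct 19, 2008.
The thermophilic phase ends: Oct 19, 2008 + 9 days = Oct 28, 2008.
Both prerequisites met — curing is complete (Nov 3, 2008), the thermophilic phase ends (Oct 28, 2008); the later is Nov 3, 2008.
The compost is screened: Nov 3, 2008 + 3 days = Nov 6, 2008.

November 6, 2008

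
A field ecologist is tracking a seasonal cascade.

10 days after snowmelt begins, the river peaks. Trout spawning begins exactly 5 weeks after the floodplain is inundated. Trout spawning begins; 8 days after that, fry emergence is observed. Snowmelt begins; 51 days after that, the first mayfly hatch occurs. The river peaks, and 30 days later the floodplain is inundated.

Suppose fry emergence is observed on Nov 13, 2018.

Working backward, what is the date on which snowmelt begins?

Fry emergence is observed: Nov 13, 2018.
Trout spawning begins: Nov 13, 2018 − 8 days = Nov 5, 2018.
The floodplain is inundated: Nov 5, 2018 − 5 weeks = Oct 1, 2018.
The river peaks: Oct 1, 2018 − 30 days = Sep 1, 2018.
Snowmelt begins: Sep 1, 2018 − 10 days = Aug 22, 2018.

Aug 22, 2018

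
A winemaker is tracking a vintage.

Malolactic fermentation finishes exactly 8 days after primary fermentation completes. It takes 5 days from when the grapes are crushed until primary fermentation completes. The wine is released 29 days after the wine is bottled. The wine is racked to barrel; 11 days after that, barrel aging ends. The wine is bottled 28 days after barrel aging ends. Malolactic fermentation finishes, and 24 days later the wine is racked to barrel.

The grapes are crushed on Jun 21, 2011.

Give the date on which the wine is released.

Oct 4, 2011

The grapes are crushed: Jun 21, 2011.
Primary fermentation completes: Jun 21, 2011 + 5 days = Jun 26, 2011.
Malolactic fermentation finishes: Jun 26, 2011 + 8 days = Jul 4, 2011.
The wine is racked to barrel: Jul 4, 2011 + 24 days = Jul 28, 2011.
Barrel aging ends: Jul 28, 2011 + 11 days = Aug 8, 2011.
The wine is bottled: Aug 8, 2011 + 28 days = Sep 5, 2011.
The wine is released: Sep 5, 2011 + 29 days = Oct 4, 2011.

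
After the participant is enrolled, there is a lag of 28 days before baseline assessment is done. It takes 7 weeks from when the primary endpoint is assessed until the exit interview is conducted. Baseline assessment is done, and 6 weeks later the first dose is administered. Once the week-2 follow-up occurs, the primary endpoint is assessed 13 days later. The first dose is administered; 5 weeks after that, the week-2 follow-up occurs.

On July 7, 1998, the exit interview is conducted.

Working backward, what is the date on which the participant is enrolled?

January 21, 1998

The exit interview is conducted: Jul 7, 1998.
The primary endpoint is assessed: Jul 7, 1998 − 7 weeks = May 19, 1998.
The week-2 follow-up occurs: May 19, 1998 − 13 days = May 6, 1998.
The first dose is administered: May 6, 1998 − 5 weeks = Apr 1, 1998.
Baseline assessment is done: Apr 1, 1998 − 6 weeks = Feb 18, 1998.
The participant is enrolled: Feb 18, 1998 − 28 days = Jan 21, 1998.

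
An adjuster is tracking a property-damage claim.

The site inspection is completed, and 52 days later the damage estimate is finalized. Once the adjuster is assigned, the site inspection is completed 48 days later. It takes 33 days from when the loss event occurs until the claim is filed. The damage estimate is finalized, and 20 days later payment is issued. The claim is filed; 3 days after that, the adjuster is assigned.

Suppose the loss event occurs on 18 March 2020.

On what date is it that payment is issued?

21 August 2020

The loss event occurs: Mar 18, 2020.
The claim is filed: Mar 18, 2020 + 33 days = Apr 20, 2020.
The adjuster is assigned: Apr 20, 2020 + 3 days = Apr 23, 2020.
The site inspection is completed: Apr 23, 2020 + 48 days = Jun 10, 2020.
The damage estimate is finalized: Jun 10, 2020 + 52 days = Aug 1, 2020.
Payment is issued: Aug 1, 2020 + 20 days = Aug 21, 2020.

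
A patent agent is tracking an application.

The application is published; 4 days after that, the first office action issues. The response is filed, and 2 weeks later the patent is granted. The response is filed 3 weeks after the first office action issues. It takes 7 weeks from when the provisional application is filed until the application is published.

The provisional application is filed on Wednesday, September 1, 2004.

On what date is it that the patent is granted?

The provisional application is filed: Sep 1, 2004.
The application is published: Sep 1, 2004 + 7 weeks = Oct 20, 2004.
The first office action issues: Oct 20, 2004 + 4 days = Oct 24, 2004.
The response is filed: Oct 24, 2004 + 3 weeks = Nov 14, 2004.
The patent is granted: Nov 14, 2004 + 2 weeks = Nov 28, 2004.

Sunday, November 28, 2004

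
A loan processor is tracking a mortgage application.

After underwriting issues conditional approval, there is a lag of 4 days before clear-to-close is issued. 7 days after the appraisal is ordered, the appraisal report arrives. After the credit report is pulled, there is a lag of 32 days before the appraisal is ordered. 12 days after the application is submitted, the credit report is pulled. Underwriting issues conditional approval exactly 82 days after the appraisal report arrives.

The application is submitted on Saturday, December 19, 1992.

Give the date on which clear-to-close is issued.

The application is submitted: Dec 19, 1992.
The credit report is pulled: Dec 19, 1992 + 12 days = Dec 31, 1992.
The appraisal is ordered: Dec 31, 1992 + 32 days = Feb 1, 1993.
The appraisal report arrives: Feb 1, 1993 + 7 days = Feb 8, 1993.
Underwriting issues conditional approval: Feb 8, 1993 + 82 days = May 1, 1993.
Clear-to-close is issued: May 1, 1993 + 4 days = May 5, 1993.

Wednesday, May 5, 1993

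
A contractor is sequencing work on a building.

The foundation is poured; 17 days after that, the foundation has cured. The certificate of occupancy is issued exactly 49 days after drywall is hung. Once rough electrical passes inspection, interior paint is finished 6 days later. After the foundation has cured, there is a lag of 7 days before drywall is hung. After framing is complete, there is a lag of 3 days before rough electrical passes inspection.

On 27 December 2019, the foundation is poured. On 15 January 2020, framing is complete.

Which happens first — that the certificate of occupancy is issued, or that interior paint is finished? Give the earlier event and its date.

Interior paint is finished — 24 January 2020

The foundation is poured: Dec 27, 2019.
The foundation has cured: Dec 27, 2019 + 17 days = Jan 13, 2020.
Drywall is hung: Jan 13, 2020 + 7 days = Jan 20, 2020.
The certificate of occupancy is issued: Jan 20, 2020 + 49 days = Mar 9, 2020.
Framing is complete: Jan 15, 2020.
Rough electrical passes inspection: Jan 15, 2020 + 3 days = Jan 18, 2020.
Interior paint is finished: Jan 18, 2020 + 6 days = Jan 24, 2020.
Comparing: the certificate of occupancy is issued on Mar 9, 2020 vs interior paint is finished on Jan 24, 2020. Earlier: interior paint is finished.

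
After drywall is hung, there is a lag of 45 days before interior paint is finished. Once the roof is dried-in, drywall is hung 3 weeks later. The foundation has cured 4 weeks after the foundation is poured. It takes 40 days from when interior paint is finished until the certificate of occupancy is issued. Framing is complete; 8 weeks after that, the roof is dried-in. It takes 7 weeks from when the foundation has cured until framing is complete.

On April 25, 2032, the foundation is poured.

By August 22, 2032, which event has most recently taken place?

The foundation is poured: Apr 25, 2032.
The foundation has cured: Apr 25, 2032 + 4 weeks = May 23, 2032.
Framing is complete: May 23, 2032 + 7 weeks = Jul 11, 2032.
The roof is dried-in: Jul 11, 2032 + 8 weeks = Sep 5, 2032.
Drywall is hung: Sep 5, 2032 + 3 weeks = Sep 26, 2032.
Interior paint is finished: Sep 26, 2032 + 45 days = Nov 10, 2032.
The certificate of occupancy is issued: Nov 10, 2032 + 40 days = Dec 20, 2032.
Aug 22, 2032 falls between when framing is complete (Jul 11, 2032) and when the roof is dried-in (Sep 5, 2032).

Framing is complete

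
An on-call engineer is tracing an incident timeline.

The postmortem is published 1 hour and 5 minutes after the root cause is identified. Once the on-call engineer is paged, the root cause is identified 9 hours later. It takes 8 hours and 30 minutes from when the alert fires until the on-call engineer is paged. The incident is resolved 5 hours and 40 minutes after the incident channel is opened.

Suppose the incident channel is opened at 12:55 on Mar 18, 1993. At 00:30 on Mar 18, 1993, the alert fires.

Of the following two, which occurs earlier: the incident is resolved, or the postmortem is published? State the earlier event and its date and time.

The incident channel is opened: 12:55 Mar 18, 1993.
The incident is resolved: 12:55 Mar 18, 1993 + 5h40m = 18:35 Mar 18, 1993.
The alert fires: 00:30 Mar 18, 1993.
The on-call engineer is paged: 00:30 Mar 18, 1993 + 8h30m = 09:00 Mar 18, 1993.
The root cause is identified: 09:00 Mar 18, 1993 + 9h = 18:00 Mar 18, 1993.
The postmortem is published: 18:00 Mar 18, 1993 + 1h05m = 19:05 Mar 18, 1993.
Comparing: the incident is resolved at 18:35 Mar 18, 1993 vs the postmortem is published at 19:05 Mar 18, 1993. Earlier: the incident is resolved.

The incident is resolved — 18:35 on Mar 18, 1993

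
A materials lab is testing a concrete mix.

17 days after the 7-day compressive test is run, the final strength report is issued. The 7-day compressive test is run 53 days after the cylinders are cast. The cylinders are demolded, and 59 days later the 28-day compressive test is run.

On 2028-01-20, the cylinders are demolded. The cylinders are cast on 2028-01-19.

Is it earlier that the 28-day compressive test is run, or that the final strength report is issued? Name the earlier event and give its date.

The 28-day compressive test is run — 2028-03-19

The cylinders are demolded: Jan 20, 2028.
The 28-day compressive test is run: Jan 20, 2028 + 59 days = Mar 19, 2028.
The cylinders are cast: Jan 19, 2028.
The 7-day compressive test is run: Jan 19, 2028 + 53 days = Mar 12, 2028.
The final strength report is issued: Mar 12, 2028 + 17 days = Mar 29, 2028.
Comparing: the 28-day compressive test is run on Mar 19, 2028 vs the final strength report is issued on Mar 29, 2028. Earlier: the 28-day compressive test is run.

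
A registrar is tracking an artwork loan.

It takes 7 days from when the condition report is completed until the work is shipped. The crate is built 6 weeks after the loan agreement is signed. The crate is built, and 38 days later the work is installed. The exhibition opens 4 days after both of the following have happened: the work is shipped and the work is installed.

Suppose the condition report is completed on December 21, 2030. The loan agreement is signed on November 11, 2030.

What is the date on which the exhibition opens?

February 3, 2031

The condition report is completed: Dec 21, 2030.
The work is shipped: Dec 21, 2030 + 7 days = Dec 28, 2030.
The loan agreement is signed: Nov 11, 2030.
The crate is built: Nov 11, 2030 + 6 weeks = Dec 23, 2030.
The work is installed: Dec 23, 2030 + 38 days = Jan 30, 2031.
Both prerequisites met — the work is shipped (Dec 28, 2030), the work is installed (Jan 30, 2031); the later is Jan 30, 2031.
The exhibition opens: Jan 30, 2031 + 4 days = Feb 3, 2031.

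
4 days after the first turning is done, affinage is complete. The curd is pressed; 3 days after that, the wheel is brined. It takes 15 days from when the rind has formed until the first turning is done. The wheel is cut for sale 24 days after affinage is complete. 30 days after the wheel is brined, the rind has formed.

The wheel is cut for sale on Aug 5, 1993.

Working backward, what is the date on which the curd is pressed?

May 21, 1993

The wheel is cut for sale: Aug 5, 1993.
Affinage is complete: Aug 5, 1993 − 24 days = Jul 12, 1993.
The first turning is done: Jul 12, 1993 − 4 days = Jul 8, 1993.
The rind has formed: Jul 8, 1993 − 15 days = Jun 23, 1993.
The wheel is brined: Jun 23, 1993 − 30 days = May 24, 1993.
The curd is pressed: May 24, 1993 − 3 days = May 21, 1993.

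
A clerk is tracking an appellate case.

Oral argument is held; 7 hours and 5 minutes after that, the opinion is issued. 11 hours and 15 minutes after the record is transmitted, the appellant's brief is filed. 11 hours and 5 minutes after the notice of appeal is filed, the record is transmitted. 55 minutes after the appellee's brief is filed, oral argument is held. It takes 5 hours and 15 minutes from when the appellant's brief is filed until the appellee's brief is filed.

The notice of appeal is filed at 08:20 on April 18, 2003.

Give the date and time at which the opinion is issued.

The notice of appeal is filed: 08:20 Apr 18, 2003.
The record is transmitted: 08:20 Apr 18, 2003 + 11h05m = 19:25 Apr 18, 2003.
The appellant's brief is filed: 19:25 Apr 18, 2003 + 11h15m = 06:40 Apr 19, 2003.
The appellee's brief is filed: 06:40 Apr 19, 2003 + 5h15m = 11:55 Apr 19, 2003.
Oral argument is held: 11:55 Apr 19, 2003 + 55m = 12:50 Apr 19, 2003.
The opinion is issued: 12:50 Apr 19, 2003 + 7h05m = 19:55 Apr 19, 2003.

19:55 on April 19, 2003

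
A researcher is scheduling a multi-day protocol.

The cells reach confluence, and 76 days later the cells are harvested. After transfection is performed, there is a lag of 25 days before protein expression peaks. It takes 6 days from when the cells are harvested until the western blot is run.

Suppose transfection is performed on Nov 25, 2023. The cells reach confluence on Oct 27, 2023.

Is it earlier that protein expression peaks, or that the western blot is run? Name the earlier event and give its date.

Protein expression peaks — Dec 20, 2023

Transfection is performed: Nov 25, 2023.
Protein expression peaks: Nov 25, 2023 + 25 days = Dec 20, 2023.
The cells reach confluence: Oct 27, 2023.
The cells are harvested: Oct 27, 2023 + 76 days = Jan 11, 2024.
The western blot is run: Jan 11, 2024 + 6 days = Jan 17, 2024.
Comparing: protein expression peaks on Dec 20, 2023 vs the western blot is run on Jan 17, 2024. Earlier: protein expression peaks.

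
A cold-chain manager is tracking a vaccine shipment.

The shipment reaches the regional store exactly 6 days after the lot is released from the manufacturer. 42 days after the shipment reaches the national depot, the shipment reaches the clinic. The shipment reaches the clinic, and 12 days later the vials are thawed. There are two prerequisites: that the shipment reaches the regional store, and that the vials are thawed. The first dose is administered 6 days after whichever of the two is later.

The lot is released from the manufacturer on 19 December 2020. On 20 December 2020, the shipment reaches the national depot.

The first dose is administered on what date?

The lot is released from the manufacturer: Dec 19, 2020.
The shipment reaches the regional store: Dec 19, 2020 + 6 days = Dec 25, 2020.
The shipment reaches the national depot: Dec 20, 2020.
The shipment reaches the clinic: Dec 20, 2020 + 42 days = Jan 31, 2021.
The vials are thawed: Jan 31, 2021 + 12 days = Feb 12, 2021.
Both prerequisites met — the shipment reaches the regional store (Dec 25, 2020), the vials are thawed (Feb 12, 2021); the later is Feb 12, 2021.
The first dose is administered: Feb 12, 2021 + 6 days = Feb 18, 2021.

18 February 2021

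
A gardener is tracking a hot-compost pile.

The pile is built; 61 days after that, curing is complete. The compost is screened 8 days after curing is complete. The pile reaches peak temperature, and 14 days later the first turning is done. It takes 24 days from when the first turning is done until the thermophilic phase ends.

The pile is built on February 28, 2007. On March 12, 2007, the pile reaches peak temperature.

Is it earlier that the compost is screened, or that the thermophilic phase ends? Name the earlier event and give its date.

The thermophilic phase ends — April 19, 2007

The pile is built: Feb 28, 2007.
Curing is complete: Feb 28, 2007 + 61 days = Apr 30, 2007.
The compost is screened: Apr 30, 2007 + 8 days = May 8, 2007.
The pile reaches peak temperature: Mar 12, 2007.
The first turning is done: Mar 12, 2007 + 14 days = Mar 26, 2007.
The thermophilic phase ends: Mar 26, 2007 + 24 days = Apr 19, 2007.
Comparing: the compost is screened on May 8, 2007 vs the thermophilic phase ends on Apr 19, 2007. Earlier: the thermophilic phase ends.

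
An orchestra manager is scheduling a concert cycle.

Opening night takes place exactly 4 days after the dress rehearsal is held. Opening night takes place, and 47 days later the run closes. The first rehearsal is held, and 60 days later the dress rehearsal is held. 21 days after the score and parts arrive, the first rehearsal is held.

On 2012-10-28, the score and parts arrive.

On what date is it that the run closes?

2013-03-09

The score and parts arrive: Oct 28, 2012.
The first rehearsal is held: Oct 28, 2012 + 21 days = Nov 18, 2012.
The dress rehearsal is held: Nov 18, 2012 + 60 days = Jan 17, 2013.
Opening night takes place: Jan 17, 2013 + 4 days = Jan 21, 2013.
The run closes: Jan 21, 2013 + 47 days = Mar 9, 2013.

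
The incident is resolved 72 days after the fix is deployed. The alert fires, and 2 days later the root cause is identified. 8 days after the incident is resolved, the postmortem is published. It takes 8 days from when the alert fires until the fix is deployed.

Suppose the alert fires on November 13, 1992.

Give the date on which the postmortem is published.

The alert fires: Nov 13, 1992.
The fix is deployed: Nov 13, 1992 + 8 days = Nov 21, 1992.
The incident is resolved: Nov 21, 1992 + 72 days = Feb 1, 1993.
The postmortem is published: Feb 1, 1993 + 8 days = Feb 9, 1993.

February 9, 1993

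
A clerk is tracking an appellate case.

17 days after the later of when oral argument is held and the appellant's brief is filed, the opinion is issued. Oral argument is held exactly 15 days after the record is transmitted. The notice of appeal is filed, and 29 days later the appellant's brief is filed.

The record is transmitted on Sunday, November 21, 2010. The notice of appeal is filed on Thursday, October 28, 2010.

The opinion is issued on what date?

Thursday, December 23, 2010

The record is transmitted: Nov 21, 2010.
Oral argument is held: Nov 21, 2010 + 15 days = Dec 6, 2010.
The notice of appeal is filed: Oct 28, 2010.
The appellant's brief is filed: Oct 28, 2010 + 29 days = Nov 26, 2010.
Both prerequisites met — oral argument is held (Dec 6, 2010), the appellant's brief is filed (Nov 26, 2010); the later is Dec 6, 2010.
The opinion is issued: Dec 6, 2010 + 17 days = Dec 23, 2010.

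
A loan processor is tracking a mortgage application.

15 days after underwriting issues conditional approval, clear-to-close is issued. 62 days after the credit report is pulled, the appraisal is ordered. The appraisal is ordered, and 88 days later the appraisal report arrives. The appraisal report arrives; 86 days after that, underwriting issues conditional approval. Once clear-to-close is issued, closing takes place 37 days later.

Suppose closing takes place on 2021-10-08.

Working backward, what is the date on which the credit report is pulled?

2020-12-24

Closing takes place: Oct 8, 2021.
Clear-to-close is issued: Oct 8, 2021 − 37 days = Sep 1, 2021.
Underwriting issues conditional approval: Sep 1, 2021 − 15 days = Aug 17, 2021.
The appraisal report arrives: Aug 17, 2021 − 86 days = May 23, 2021.
The appraisal is ordered: May 23, 2021 − 88 days = Feb 24, 2021.
The credit report is pulled: Feb 24, 2021 − 62 days = Dec 24, 2020.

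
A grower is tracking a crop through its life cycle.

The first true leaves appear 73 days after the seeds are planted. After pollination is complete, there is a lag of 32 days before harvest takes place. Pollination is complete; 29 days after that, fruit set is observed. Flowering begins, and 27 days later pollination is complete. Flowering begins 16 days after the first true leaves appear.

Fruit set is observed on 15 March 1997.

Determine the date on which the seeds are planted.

Fruit set is observed: Mar 15, 1997.
Pollination is complete: Mar 15, 1997 − 29 days = Feb 14, 1997.
Flowering begins: Feb 14, 1997 − 27 days = Jan 18, 1997.
The first true leaves appear: Jan 18, 1997 − 16 days = Jan 2, 1997.
The seeds are planted: Jan 2, 1997 − 73 days = Oct 21, 1996.

21 October 1996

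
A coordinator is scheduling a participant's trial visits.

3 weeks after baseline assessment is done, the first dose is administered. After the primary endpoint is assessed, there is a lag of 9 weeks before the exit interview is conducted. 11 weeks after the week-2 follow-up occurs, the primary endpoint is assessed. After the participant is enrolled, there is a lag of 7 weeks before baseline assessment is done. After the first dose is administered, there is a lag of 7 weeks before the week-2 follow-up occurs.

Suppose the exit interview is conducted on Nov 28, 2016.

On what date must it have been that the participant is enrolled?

The exit interview is conducted: Nov 28, 2016.
The primary endpoint is assessed: Nov 28, 2016 − 9 weeks = Sep 26, 2016.
The week-2 follow-up occurs: Sep 26, 2016 − 11 weeks = Jul 11, 2016.
The first dose is administered: Jul 11, 2016 − 7 weeks = May 23, 2016.
Baseline assessment is done: May 23, 2016 − 3 weeks = May 2, 2016.
The participant is enrolled: May 2, 2016 − 7 weeks = Mar 14, 2016.

Mar 14, 2016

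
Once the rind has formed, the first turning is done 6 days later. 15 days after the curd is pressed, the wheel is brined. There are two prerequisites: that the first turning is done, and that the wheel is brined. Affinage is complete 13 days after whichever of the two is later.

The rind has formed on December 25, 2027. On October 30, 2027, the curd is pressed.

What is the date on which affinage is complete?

The rind has formed: Dec 25, 2027.
The first turning is done: Dec 25, 2027 + 6 days = Dec 31, 2027.
The curd is pressed: Oct 30, 2027.
The wheel is brined: Oct 30, 2027 + 15 days = Nov 14, 2027.
Both prerequisites met — the first turning is done (Dec 31, 2027), the wheel is brined (Nov 14, 2027); the later is Dec 31, 2027.
Affinage is complete: Dec 31, 2027 + 13 days = Jan 13, 2028.

January 13, 2028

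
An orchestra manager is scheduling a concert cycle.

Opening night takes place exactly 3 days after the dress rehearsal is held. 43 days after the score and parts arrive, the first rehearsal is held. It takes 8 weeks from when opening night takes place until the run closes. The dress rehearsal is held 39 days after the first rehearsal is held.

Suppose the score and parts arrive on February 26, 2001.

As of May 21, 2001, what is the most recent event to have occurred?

The dress rehearsal is held

The score and parts arrive: Feb 26, 2001.
The first rehearsal is held: Feb 26, 2001 + 43 days = Apr 10, 2001.
The dress rehearsal is held: Apr 10, 2001 + 39 days = May 19, 2001.
Opening night takes place: May 19, 2001 + 3 days = May 22, 2001.
The run closes: May 22, 2001 + 8 weeks = Jul 17, 2001.
May 21, 2001 falls between when the dress rehearsal is held (May 19, 2001) and when opening night takes place (May 22, 2001).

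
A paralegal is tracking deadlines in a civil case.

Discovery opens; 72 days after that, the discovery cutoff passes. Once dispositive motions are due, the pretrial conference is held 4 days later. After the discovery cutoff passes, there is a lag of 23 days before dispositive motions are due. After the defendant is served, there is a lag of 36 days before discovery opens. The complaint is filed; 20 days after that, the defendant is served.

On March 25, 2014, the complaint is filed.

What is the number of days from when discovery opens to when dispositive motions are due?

95 days

Causal path: discovery opens → the discovery cutoff passes → dispositive motions are due.
Total delay along the path: 72 + 23 = 95 days.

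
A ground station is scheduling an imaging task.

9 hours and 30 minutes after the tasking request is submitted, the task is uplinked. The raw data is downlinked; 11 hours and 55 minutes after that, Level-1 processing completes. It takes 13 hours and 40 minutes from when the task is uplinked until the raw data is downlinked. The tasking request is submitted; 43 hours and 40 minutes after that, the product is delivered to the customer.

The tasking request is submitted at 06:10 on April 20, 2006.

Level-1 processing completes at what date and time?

17:15 on April 21, 2006

The tasking request is submitted: 06:10 Apr 20, 2006.
The task is uplinked: 06:10 Apr 20, 2006 + 9h30m = 15:40 Apr 20, 2006.
The raw data is downlinked: 15:40 Apr 20, 2006 + 13h40m = 05:20 Apr 21, 2006.
Level-1 processing completes: 05:20 Apr 21, 2006 + 11h55m = 17:15 Apr 21, 2006.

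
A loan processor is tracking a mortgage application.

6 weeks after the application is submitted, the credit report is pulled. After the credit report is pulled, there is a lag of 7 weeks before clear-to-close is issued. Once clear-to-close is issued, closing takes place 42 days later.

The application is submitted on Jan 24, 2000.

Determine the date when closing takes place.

The application is submitted: Jan 24, 2000.
The credit report is pulled: Jan 24, 2000 + 6 weeks = Mar 6, 2000.
Clear-to-close is issued: Mar 6, 2000 + 7 weeks = Apr 24, 2000.
Closing takes place: Apr 24, 2000 + 42 days = Jun 5, 2000.

Jun 5, 2000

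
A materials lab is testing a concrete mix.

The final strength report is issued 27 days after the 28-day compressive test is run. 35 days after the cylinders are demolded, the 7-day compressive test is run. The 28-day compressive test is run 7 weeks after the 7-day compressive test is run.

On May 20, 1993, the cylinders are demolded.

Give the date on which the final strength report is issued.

The cylinders are demolded: May 20, 1993.
The 7-day compressive test is run: May 20, 1993 + 35 days = Jun 24, 1993.
The 28-day compressive test is run: Jun 24, 1993 + 7 weeks = Aug 12, 1993.
The final strength report is issued: Aug 12, 1993 + 27 days = Sep 8, 1993.

Sep 8, 1993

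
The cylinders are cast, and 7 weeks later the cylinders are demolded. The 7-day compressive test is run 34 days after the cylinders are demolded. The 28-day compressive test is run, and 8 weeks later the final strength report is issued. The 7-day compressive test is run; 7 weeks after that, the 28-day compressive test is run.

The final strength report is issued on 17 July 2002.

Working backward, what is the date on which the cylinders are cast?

The final strength report is issued: Jul 17, 2002.
The 28-day compressive test is run: Jul 17, 2002 − 8 weeks = May 22, 2002.
The 7-day compressive test is run: May 22, 2002 − 7 weeks = Apr 3, 2002.
The cylinders are demolded: Apr 3, 2002 − 34 days = Feb 28, 2002.
The cylinders are cast: Feb 28, 2002 − 7 weeks = Jan 10, 2002.

10 January 2002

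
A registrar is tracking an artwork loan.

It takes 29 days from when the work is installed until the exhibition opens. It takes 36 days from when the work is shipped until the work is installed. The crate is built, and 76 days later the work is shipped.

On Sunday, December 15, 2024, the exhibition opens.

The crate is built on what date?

Saturday, July 27, 2024

The exhibition opens: Dec 15, 2024.
The work is installed: Dec 15, 2024 − 29 days = Nov 16, 2024.
The work is shipped: Nov 16, 2024 − 36 days = Oct 11, 2024.
The crate is built: Oct 11, 2024 − 76 days = Jul 27, 2024.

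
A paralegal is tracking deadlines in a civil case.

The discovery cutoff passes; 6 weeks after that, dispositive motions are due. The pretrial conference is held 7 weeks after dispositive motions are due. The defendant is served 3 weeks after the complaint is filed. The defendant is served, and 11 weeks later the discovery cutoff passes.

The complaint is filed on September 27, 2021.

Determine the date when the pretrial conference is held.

The complaint is filed: Sep 27, 2021.
The defendant is served: Sep 27, 2021 + 3 weeks = Oct 18, 2021.
The discovery cutoff passes: Oct 18, 2021 + 11 weeks = Jan 3, 2022.
Dispositive motions are due: Jan 3, 2022 + 6 weeks = Feb 14, 2022.
The pretrial conference is held: Feb 14, 2022 + 7 weeks = Apr 4, 2022.

April 4, 2022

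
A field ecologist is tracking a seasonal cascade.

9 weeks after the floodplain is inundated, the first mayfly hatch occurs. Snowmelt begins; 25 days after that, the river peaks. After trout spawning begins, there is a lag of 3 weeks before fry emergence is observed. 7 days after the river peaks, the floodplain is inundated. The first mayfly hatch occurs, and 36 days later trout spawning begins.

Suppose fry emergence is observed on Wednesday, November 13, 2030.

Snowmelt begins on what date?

Fry emergence is observed: Nov 13, 2030.
Trout spawning begins: Nov 13, 2030 − 3 weeks = Oct 23, 2030.
The first mayfly hatch occurs: Oct 23, 2030 − 36 days = Sep 17, 2030.
The floodplain is inundated: Sep 17, 2030 − 9 weeks = Jul 16, 2030.
The river peaks: Jul 16, 2030 − 7 days = Jul 9, 2030.
Snowmelt begins: Jul 9, 2030 − 25 days = Jun 14, 2030.

Friday, June 14, 2030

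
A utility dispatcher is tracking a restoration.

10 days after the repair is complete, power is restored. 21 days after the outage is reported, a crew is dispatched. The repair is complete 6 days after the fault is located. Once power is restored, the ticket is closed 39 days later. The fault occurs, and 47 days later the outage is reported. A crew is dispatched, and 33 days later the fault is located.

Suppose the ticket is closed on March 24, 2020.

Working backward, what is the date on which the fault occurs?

October 20, 2019

The ticket is closed: Mar 24, 2020.
Power is restored: Mar 24, 2020 − 39 days = Feb 14, 2020.
The repair is complete: Feb 14, 2020 − 10 days = Feb 4, 2020.
The fault is located: Feb 4, 2020 − 6 days = Jan 29, 2020.
A crew is dispatched: Jan 29, 2020 − 33 days = Dec 27, 2019.
The outage is reported: Dec 27, 2019 − 21 days = Dec 6, 2019.
The fault occurs: Dec 6, 2019 − 47 days = Oct 20, 2019.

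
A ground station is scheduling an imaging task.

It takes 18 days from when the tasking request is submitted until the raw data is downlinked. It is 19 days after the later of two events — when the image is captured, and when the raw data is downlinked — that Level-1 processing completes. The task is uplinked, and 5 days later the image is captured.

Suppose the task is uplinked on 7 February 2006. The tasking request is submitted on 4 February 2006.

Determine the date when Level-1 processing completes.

The task is uplinked: Feb 7, 2006.
The image is captured: Feb 7, 2006 + 5 days = Feb 12, 2006.
The tasking request is submitted: Feb 4, 2006.
The raw data is downlinked: Feb 4, 2006 + 18 days = Feb 22, 2006.
Both prerequisites met — the image is captured (Feb 12, 2006), the raw data is downlinked (Feb 22, 2006); the later is Feb 22, 2006.
Level-1 processing completes: Feb 22, 2006 + 19 days = Mar 13, 2006.

13 March 2006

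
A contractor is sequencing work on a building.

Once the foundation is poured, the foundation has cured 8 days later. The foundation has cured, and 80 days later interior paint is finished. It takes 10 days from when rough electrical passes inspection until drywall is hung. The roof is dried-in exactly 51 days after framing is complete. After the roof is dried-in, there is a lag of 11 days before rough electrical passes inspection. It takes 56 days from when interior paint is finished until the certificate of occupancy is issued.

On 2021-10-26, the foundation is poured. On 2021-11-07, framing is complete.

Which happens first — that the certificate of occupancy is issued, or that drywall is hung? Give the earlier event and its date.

Drywall is hung — 2022-01-18

The foundation is poured: Oct 26, 2021.
The foundation has cured: Oct 26, 2021 + 8 days = Nov 3, 2021.
Interior paint is finished: Nov 3, 2021 + 80 days = Jan 22, 2022.
The certificate of occupancy is issued: Jan 22, 2022 + 56 days = Mar 19, 2022.
Framing is complete: Nov 7, 2021.
The roof is dried-in: Nov 7, 2021 + 51 days = Dec 28, 2021.
Rough electrical passes inspection: Dec 28, 2021 + 11 days = Jan 8, 2022.
Drywall is hung: Jan 8, 2022 + 10 days = Jan 18, 2022.
Comparing: the certificate of occupancy is issued on Mar 19, 2022 vs drywall is hung on Jan 18, 2022. Earlier: drywall is hung.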